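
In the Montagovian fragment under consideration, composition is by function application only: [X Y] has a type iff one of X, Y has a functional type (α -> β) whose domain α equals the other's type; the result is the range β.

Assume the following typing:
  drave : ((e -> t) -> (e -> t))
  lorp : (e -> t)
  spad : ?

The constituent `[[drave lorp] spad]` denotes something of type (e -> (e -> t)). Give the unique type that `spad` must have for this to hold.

At [[drave lorp] spad] (required: (e -> (e -> t))): [drave lorp] is (e -> t), which is not a function with range (e -> (e -> t)); hence spad is the functor — type ((e -> t) -> (e -> (e -> t))).

((e -> t) -> (e -> (e -> t)))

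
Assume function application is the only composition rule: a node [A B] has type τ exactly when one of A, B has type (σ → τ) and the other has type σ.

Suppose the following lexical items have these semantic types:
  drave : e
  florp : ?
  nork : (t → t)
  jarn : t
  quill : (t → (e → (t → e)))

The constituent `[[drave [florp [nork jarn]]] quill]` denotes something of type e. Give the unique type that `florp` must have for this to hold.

(t → (e → ((t → (e → (t → e))) → e)))

At [[drave [florp [nork jarn]]] quill] (required: e): quill is (t → (e → (t → e))), which is not a function with range e; hence [drave [florp [nork jarn]]] is the functor — type ((t → (e → (t → e))) → e).
At [drave [florp [nork jarn]]] (required: ((t → (e → (t → e))) → e)): drave is e, which is not a function with range ((t → (e → (t → e))) → e); hence [florp [nork jarn]] is the functor — type (e → ((t → (e → (t → e))) → e)).
At [florp [nork jarn]] (required: (e → ((t → (e → (t → e))) → e))): [nork jarn] is t, which is not a function with range (e → ((t → (e → (t → e))) → e)); hence florp is the functor — type (t → (e → ((t → (e → (t → e))) → e))).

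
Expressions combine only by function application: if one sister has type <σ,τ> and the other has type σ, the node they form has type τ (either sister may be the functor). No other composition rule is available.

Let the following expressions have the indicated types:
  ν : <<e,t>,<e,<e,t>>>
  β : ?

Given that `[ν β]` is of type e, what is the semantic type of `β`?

[ν β] must have type e. The sister ν has type <<e,t>,<e,<e,t>>>; that is not a function onto e, so β must be the functor, of type <<<e,t>,<e,<e,t>>>,e>.

<<<e,t>,<e,<e,t>>>,e>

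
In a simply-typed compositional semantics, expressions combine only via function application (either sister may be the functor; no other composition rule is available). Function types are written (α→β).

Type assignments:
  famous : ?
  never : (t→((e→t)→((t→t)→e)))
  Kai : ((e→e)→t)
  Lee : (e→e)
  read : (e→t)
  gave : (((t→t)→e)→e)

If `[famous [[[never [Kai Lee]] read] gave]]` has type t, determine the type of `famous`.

[famous [[[never [Kai Lee]] read] gave]] is required to be t. [[[never [Kai Lee]] read] gave] : e cannot yield t as functor, so famous : (e→t).

(e→t)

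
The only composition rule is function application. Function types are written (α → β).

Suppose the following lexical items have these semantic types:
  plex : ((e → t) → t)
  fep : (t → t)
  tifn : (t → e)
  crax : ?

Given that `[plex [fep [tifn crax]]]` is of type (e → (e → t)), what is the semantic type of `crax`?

At [plex [fep [tifn crax]]] (required: (e → (e → t))): plex is ((e → t) → t), which is not a function with range (e → (e → t)); hence [fep [tifn crax]] is the functor — type (((e → t) → t) → (e → (e → t))).
At [fep [tifn crax]] (required: (((e → t) → t) → (e → (e → t)))): fep is (t → t), which is not a function with range (((e → t) → t) → (e → (e → t))); hence [tifn crax] is the functor — type ((t → t) → (((e → t) → t) → (e → (e → t)))).
At [tifn crax] (required: ((t → t) → (((e → t) → t) → (e → (e → t))))): tifn is (t → e), which is not a function with range ((t → t) → (((e → t) → t) → (e → (e → t)))); hence crax is the functor — type ((t → e) → ((t → t) → (((e → t) → t) → (e → (e → t))))).

((t → e) → ((t → t) → (((e → t) → t) → (e → (e → t)))))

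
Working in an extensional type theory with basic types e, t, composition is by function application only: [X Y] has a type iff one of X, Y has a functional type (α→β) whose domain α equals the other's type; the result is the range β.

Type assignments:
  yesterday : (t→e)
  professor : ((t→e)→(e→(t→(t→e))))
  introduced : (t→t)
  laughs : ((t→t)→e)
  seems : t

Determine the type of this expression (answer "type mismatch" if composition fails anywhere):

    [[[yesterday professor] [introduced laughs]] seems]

(t→e)

[yesterday professor]: functor professor : ((t→e)→(e→(t→(t→e)))), argument yesterday : (t→e); result (e→(t→(t→e))).
[introduced laughs]: functor laughs : ((t→t)→e), argument introduced : (t→t); result e.
[[yesterday professor] [introduced laughs]]: functor [yesterday professor] : (e→(t→(t→e))), argument [introduced laughs] : e; result (t→(t→e)).
[[[yesterday professor] [introduced laughs]] seems]: functor [[yesterday professor] [introduced laughs]] : (t→(t→e)), argument seems : t; result (t→e).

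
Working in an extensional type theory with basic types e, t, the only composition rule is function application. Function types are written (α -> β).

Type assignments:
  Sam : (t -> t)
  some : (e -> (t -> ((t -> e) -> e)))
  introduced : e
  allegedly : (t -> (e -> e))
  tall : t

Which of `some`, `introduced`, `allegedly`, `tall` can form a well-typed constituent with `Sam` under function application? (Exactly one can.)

tall

some : (e -> (t -> ((t -> e) -> e))) — does not combine with Sam.
introduced : e — does not combine with Sam.
allegedly : (t -> (e -> e)) — does not combine with Sam.
tall — combines: Sam : (t -> t) takes tall : t as argument, giving t.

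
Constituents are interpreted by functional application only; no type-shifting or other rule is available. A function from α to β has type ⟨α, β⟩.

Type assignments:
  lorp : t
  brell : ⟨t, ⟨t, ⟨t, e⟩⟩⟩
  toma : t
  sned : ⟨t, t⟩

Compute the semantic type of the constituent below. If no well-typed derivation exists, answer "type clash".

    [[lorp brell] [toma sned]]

⟨t, e⟩

[lorp brell]: brell is ⟨t, ⟨t, ⟨t, e⟩⟩⟩, lorp is t; result ⟨t, ⟨t, e⟩⟩.
[toma sned]: sned is ⟨t, t⟩, toma is t; result t.
[[lorp brell] [toma sned]]: [lorp brell] is ⟨t, ⟨t, e⟩⟩, [toma sned] is t; result ⟨t, e⟩.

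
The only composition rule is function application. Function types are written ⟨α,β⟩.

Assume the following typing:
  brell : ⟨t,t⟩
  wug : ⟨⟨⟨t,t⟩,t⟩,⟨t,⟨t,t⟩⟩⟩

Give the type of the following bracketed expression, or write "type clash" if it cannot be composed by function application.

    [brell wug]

[brell wug]: ⟨t,t⟩ with ⟨⟨⟨t,t⟩,t⟩,⟨t,⟨t,t⟩⟩⟩ — neither is a function whose domain matches the other; composition fails here.

type clash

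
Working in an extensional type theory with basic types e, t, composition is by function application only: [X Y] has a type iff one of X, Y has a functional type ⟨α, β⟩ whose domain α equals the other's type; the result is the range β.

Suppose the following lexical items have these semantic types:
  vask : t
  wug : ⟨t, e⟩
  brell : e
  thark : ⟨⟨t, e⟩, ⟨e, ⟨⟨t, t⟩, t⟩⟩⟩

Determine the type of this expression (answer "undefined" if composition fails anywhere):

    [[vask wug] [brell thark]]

[vask wug]: wug is ⟨t, e⟩, vask is t; result e.
[brell thark]: e and ⟨⟨t, e⟩, ⟨e, ⟨⟨t, t⟩, t⟩⟩⟩ cannot combine by function application — type clash.

undefined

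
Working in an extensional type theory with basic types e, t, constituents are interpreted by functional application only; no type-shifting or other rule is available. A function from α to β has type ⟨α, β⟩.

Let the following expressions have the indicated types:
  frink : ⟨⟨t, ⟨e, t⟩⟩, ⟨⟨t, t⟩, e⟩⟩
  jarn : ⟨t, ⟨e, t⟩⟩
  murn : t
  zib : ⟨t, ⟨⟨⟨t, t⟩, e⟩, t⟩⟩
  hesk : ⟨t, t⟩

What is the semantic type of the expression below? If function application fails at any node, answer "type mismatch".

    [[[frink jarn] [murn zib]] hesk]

t

[frink jarn] — frink of type ⟨⟨t, ⟨e, t⟩⟩, ⟨⟨t, t⟩, e⟩⟩ combines with jarn of type ⟨t, ⟨e, t⟩⟩: type ⟨⟨t, t⟩, e⟩.
[murn zib] — zib of type ⟨t, ⟨⟨⟨t, t⟩, e⟩, t⟩⟩ combines with murn of type t: type ⟨⟨⟨t, t⟩, e⟩, t⟩.
[[frink jarn] [murn zib]] — [murn zib] of type ⟨⟨⟨t, t⟩, e⟩, t⟩ combines with [frink jarn] of type ⟨⟨t, t⟩, e⟩: type t.
[[[frink jarn] [murn zib]] hesk] — hesk of type ⟨t, t⟩ combines with [[frink jarn] [murn zib]] of type t: type t.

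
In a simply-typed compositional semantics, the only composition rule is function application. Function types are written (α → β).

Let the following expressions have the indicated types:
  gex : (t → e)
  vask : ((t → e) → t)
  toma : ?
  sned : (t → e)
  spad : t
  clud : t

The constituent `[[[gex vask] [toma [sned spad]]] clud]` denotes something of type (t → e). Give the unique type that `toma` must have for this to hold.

(e → (t → (t → (t → e))))

[[[gex vask] [toma [sned spad]]] clud] must have type (t → e). The sister clud has type t; that is not a function onto (t → e), so [[gex vask] [toma [sned spad]]] must be the functor, of type (t → (t → e)).
[[gex vask] [toma [sned spad]]] must have type (t → (t → e)). The sister [gex vask] has type t; that is not a function onto (t → (t → e)), so [toma [sned spad]] must be the functor, of type (t → (t → (t → e))).
[toma [sned spad]] must have type (t → (t → (t → e))). The sister [sned spad] has type e; that is not a function onto (t → (t → (t → e))), so toma must be the functor, of type (e → (t → (t → (t → e)))).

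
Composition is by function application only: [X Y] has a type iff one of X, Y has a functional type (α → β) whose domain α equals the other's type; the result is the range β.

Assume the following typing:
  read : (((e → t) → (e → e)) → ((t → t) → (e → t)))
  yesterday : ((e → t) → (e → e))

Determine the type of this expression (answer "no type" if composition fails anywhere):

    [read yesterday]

[read yesterday]: read is (((e → t) → (e → e)) → ((t → t) → (e → t))), yesterday is ((e → t) → (e → e)); result ((t → t) → (e → t)).

((t → t) → (e → t))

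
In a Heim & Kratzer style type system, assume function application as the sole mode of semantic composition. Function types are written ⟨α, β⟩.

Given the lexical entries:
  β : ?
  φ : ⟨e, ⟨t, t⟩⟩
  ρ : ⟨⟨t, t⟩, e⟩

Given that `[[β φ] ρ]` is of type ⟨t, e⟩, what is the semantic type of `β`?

[[β φ] ρ] must have type ⟨t, e⟩. The sister ρ has type ⟨⟨t, t⟩, e⟩; that is not a function onto ⟨t, e⟩, so [β φ] must be the functor, of type ⟨⟨⟨t, t⟩, e⟩, ⟨t, e⟩⟩.
[β φ] must have type ⟨⟨⟨t, t⟩, e⟩, ⟨t, e⟩⟩. The sister φ has type ⟨e, ⟨t, t⟩⟩; that is not a function onto ⟨⟨⟨t, t⟩, e⟩, ⟨t, e⟩⟩, so β must be the functor, of type ⟨⟨e, ⟨t, t⟩⟩, ⟨⟨⟨t, t⟩, e⟩, ⟨t, e⟩⟩⟩.

⟨⟨e, ⟨t, t⟩⟩, ⟨⟨⟨t, t⟩, e⟩, ⟨t, e⟩⟩⟩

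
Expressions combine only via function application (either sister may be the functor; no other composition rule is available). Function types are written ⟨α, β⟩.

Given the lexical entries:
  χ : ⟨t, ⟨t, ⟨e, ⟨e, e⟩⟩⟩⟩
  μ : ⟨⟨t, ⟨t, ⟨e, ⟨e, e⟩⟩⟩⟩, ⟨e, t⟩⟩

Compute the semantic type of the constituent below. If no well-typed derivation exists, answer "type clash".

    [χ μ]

⟨e, t⟩

[χ μ]: μ is ⟨⟨t, ⟨t, ⟨e, ⟨e, e⟩⟩⟩⟩, ⟨e, t⟩⟩, χ is ⟨t, ⟨t, ⟨e, ⟨e, e⟩⟩⟩⟩; result ⟨e, t⟩.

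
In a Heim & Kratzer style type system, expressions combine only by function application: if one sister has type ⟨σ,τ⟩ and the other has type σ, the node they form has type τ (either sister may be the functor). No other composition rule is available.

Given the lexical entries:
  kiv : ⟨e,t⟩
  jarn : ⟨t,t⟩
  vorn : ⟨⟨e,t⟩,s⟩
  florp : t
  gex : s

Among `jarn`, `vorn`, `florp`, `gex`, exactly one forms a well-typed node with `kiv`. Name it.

jarn : ⟨t,t⟩ — does not combine with kiv.
vorn — combines: vorn : ⟨⟨e,t⟩,s⟩ takes kiv : ⟨e,t⟩ as argument, giving s.
florp : t — does not combine with kiv.
gex : s — does not combine with kiv.

vorn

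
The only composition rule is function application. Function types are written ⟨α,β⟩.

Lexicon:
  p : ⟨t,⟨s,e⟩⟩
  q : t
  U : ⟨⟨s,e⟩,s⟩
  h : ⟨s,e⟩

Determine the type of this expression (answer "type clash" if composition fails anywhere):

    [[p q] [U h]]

[p q]: ⟨t,⟨s,e⟩⟩ applied to t yields ⟨s,e⟩.
[U h]: ⟨⟨s,e⟩,s⟩ applied to ⟨s,e⟩ yields s.
[[p q] [U h]]: ⟨s,e⟩ applied to s yields e.

e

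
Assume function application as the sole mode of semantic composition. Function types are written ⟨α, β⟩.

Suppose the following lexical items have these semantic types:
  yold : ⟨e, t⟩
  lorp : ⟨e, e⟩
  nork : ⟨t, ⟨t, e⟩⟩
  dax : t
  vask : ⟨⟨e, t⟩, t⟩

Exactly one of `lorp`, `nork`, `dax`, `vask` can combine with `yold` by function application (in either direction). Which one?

vask

lorp : ⟨e, e⟩ — yold needs e; lorp needs e; neither fits.
nork : ⟨t, ⟨t, e⟩⟩ — yold needs e; nork needs t; neither fits.
dax : t — yold needs e; dax needs nothing (atomic); neither fits.
vask — combines: vask : ⟨⟨e, t⟩, t⟩ takes yold : ⟨e, t⟩ as argument, giving t.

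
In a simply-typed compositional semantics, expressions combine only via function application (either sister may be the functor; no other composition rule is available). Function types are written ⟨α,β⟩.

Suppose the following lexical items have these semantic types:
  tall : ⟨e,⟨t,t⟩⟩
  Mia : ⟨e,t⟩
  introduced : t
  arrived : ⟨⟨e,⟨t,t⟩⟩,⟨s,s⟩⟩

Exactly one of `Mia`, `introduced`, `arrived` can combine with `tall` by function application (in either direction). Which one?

Mia : ⟨e,t⟩ — tall needs e; Mia needs e; neither fits.
introduced : t — tall needs e; introduced needs nothing (atomic); neither fits.
arrived — combines: arrived : ⟨⟨e,⟨t,t⟩⟩,⟨s,s⟩⟩ takes tall : ⟨e,⟨t,t⟩⟩ as argument, giving ⟨s,s⟩.

arrived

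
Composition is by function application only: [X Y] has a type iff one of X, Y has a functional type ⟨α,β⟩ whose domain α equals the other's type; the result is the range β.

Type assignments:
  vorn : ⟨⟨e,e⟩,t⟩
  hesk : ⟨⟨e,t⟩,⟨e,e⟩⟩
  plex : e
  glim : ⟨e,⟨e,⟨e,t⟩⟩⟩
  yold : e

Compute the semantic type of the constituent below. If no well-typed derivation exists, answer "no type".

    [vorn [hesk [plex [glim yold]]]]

[glim yold]: functor glim : ⟨e,⟨e,⟨e,t⟩⟩⟩, argument yold : e; result ⟨e,⟨e,t⟩⟩.
[plex [glim yold]]: functor [glim yold] : ⟨e,⟨e,t⟩⟩, argument plex : e; result ⟨e,t⟩.
[hesk [plex [glim yold]]]: functor hesk : ⟨⟨e,t⟩,⟨e,e⟩⟩, argument [plex [glim yold]] : ⟨e,t⟩; result ⟨e,e⟩.
[vorn [hesk [plex [glim yold]]]]: functor vorn : ⟨⟨e,e⟩,t⟩, argument [hesk [plex [glim yold]]] : ⟨e,e⟩; result t.

t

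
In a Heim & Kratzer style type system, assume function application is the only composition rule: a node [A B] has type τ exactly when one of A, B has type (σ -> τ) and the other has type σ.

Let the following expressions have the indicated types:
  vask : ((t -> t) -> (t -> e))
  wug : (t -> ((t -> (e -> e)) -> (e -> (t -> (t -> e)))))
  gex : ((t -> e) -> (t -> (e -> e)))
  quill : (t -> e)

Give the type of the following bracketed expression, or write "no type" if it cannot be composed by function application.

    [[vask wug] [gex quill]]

[vask wug]: ((t -> t) -> (t -> e)) with (t -> ((t -> (e -> e)) -> (e -> (t -> (t -> e))))) — neither is a function whose domain matches the other; composition fails here.

no type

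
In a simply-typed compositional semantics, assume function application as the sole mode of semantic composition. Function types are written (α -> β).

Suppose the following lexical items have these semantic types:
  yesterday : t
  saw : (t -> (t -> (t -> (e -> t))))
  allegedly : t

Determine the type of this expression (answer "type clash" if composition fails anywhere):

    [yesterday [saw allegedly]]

[saw allegedly]: functor saw : (t -> (t -> (t -> (e -> t)))), argument allegedly : t; result (t -> (t -> (e -> t))).
[yesterday [saw allegedly]]: functor [saw allegedly] : (t -> (t -> (e -> t))), argument yesterday : t; result (t -> (e -> t)).

(t -> (e -> t))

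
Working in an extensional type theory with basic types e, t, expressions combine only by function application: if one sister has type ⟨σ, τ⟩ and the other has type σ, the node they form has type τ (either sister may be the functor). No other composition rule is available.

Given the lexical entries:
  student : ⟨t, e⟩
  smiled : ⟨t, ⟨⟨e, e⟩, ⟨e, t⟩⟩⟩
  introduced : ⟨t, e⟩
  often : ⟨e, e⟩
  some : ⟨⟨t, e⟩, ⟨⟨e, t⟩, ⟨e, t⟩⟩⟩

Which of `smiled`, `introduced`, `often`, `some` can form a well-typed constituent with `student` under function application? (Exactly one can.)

smiled : ⟨t, ⟨⟨e, e⟩, ⟨e, t⟩⟩⟩ — does not combine with student.
introduced : ⟨t, e⟩ — does not combine with student.
often : ⟨e, e⟩ — does not combine with student.
some — combines: some : ⟨⟨t, e⟩, ⟨⟨e, t⟩, ⟨e, t⟩⟩⟩ takes student : ⟨t, e⟩ as argument, giving ⟨⟨e, t⟩, ⟨e, t⟩⟩.

some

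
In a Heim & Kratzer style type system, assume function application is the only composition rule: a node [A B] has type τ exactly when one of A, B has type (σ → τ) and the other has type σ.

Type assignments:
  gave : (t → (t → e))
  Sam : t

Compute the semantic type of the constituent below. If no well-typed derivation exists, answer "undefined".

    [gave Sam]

[gave Sam]: (t → (t → e)) applied to t yields (t → e).

(t → e)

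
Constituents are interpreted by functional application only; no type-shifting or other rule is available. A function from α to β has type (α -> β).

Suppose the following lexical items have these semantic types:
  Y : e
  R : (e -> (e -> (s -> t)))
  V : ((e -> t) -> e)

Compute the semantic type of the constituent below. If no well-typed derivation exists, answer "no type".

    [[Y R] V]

[Y R] — R of type (e -> (e -> (s -> t))) combines with Y of type e: type (e -> (s -> t)).
At [[Y R] V]: neither (e -> (s -> t)) nor ((e -> t) -> e) can take the other as argument; the node is ill-typed.

no type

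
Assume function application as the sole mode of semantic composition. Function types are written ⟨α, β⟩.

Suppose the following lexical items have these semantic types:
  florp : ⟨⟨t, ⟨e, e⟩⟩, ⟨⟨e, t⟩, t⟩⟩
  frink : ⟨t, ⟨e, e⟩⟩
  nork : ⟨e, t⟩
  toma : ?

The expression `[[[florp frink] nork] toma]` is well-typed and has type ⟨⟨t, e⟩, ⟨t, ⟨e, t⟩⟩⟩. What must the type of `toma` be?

At [[[florp frink] nork] toma] (required: ⟨⟨t, e⟩, ⟨t, ⟨e, t⟩⟩⟩): [[florp frink] nork] is t, which is not a function with range ⟨⟨t, e⟩, ⟨t, ⟨e, t⟩⟩⟩; hence toma is the functor — type ⟨t, ⟨⟨t, e⟩, ⟨t, ⟨e, t⟩⟩⟩⟩.

⟨t, ⟨⟨t, e⟩, ⟨t, ⟨e, t⟩⟩⟩⟩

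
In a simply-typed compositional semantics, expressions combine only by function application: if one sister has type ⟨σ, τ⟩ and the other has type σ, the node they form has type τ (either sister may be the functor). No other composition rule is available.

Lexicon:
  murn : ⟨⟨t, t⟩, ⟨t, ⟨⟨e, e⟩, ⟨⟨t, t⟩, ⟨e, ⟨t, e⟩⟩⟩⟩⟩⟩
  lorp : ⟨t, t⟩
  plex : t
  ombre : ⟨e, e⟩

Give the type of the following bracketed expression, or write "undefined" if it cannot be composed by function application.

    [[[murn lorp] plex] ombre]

[murn lorp]: murn is ⟨⟨t, t⟩, ⟨t, ⟨⟨e, e⟩, ⟨⟨t, t⟩, ⟨e, ⟨t, e⟩⟩⟩⟩⟩⟩, lorp is ⟨t, t⟩; result ⟨t, ⟨⟨e, e⟩, ⟨⟨t, t⟩, ⟨e, ⟨t, e⟩⟩⟩⟩⟩.
[[murn lorp] plex]: [murn lorp] is ⟨t, ⟨⟨e, e⟩, ⟨⟨t, t⟩, ⟨e, ⟨t, e⟩⟩⟩⟩⟩, plex is t; result ⟨⟨e, e⟩, ⟨⟨t, t⟩, ⟨e, ⟨t, e⟩⟩⟩⟩.
[[[murn lorp] plex] ombre]: [[murn lorp] plex] is ⟨⟨e, e⟩, ⟨⟨t, t⟩, ⟨e, ⟨t, e⟩⟩⟩⟩, ombre is ⟨e, e⟩; result ⟨⟨t, t⟩, ⟨e, ⟨t, e⟩⟩⟩.

⟨⟨t, t⟩, ⟨e, ⟨t, e⟩⟩⟩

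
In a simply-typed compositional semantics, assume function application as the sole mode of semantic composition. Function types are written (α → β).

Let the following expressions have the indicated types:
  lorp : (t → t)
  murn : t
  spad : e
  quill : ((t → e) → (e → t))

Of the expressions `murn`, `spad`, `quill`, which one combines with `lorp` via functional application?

murn — combines: lorp : (t → t) takes murn : t as argument, giving t.
spad : e — does not combine with lorp.
quill : ((t → e) → (e → t)) — does not combine with lorp.

murn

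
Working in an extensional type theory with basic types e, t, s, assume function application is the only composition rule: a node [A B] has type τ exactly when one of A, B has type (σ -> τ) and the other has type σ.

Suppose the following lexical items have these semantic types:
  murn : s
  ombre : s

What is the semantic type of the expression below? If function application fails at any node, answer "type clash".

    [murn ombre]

type clash

[murn ombre]: s and s cannot combine by function application — type clash.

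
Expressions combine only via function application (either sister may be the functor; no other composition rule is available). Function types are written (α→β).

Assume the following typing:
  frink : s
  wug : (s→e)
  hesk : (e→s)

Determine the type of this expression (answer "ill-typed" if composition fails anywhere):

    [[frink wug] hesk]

At [frink wug], wug : (s→e) takes frink : s, giving e.
At [[frink wug] hesk], hesk : (e→s) takes [frink wug] : e, giving s.

s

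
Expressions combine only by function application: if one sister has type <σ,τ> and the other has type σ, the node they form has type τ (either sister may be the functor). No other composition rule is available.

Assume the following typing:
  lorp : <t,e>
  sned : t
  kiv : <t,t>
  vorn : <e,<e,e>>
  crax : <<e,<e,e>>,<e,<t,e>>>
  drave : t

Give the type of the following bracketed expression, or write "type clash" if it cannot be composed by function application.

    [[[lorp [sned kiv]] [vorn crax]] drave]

[sned kiv]: kiv is <t,t>, sned is t; result t.
[lorp [sned kiv]]: lorp is <t,e>, [sned kiv] is t; result e.
[vorn crax]: crax is <<e,<e,e>>,<e,<t,e>>>, vorn is <e,<e,e>>; result <e,<t,e>>.
[[lorp [sned kiv]] [vorn crax]]: [vorn crax] is <e,<t,e>>, [lorp [sned kiv]] is e; result <t,e>.
[[[lorp [sned kiv]] [vorn crax]] drave]: [[lorp [sned kiv]] [vorn crax]] is <t,e>, drave is t; result e.

e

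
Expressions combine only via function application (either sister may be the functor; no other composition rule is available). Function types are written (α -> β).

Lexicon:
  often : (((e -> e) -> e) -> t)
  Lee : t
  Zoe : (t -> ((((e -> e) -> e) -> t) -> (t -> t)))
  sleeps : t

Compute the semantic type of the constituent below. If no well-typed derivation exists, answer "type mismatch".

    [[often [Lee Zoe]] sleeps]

[Lee Zoe]: functor Zoe : (t -> ((((e -> e) -> e) -> t) -> (t -> t))), argument Lee : t; result ((((e -> e) -> e) -> t) -> (t -> t)).
[often [Lee Zoe]]: functor [Lee Zoe] : ((((e -> e) -> e) -> t) -> (t -> t)), argument often : (((e -> e) -> e) -> t); result (t -> t).
[[often [Lee Zoe]] sleeps]: functor [often [Lee Zoe]] : (t -> t), argument sleeps : t; result t.

t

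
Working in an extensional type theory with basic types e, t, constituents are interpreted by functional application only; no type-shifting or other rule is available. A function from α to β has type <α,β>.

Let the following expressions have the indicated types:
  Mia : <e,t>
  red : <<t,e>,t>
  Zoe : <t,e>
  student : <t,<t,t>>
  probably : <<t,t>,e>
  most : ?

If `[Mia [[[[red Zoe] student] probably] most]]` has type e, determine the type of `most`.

<e,<<e,t>,e>>

[Mia [[[[red Zoe] student] probably] most]] must have type e. The sister Mia has type <e,t>; that is not a function onto e, so [[[[red Zoe] student] probably] most] must be the functor, of type <<e,t>,e>.
[[[[red Zoe] student] probably] most] must have type <<e,t>,e>. The sister [[[red Zoe] student] probably] has type e; that is not a function onto <<e,t>,e>, so most must be the functor, of type <e,<<e,t>,e>>.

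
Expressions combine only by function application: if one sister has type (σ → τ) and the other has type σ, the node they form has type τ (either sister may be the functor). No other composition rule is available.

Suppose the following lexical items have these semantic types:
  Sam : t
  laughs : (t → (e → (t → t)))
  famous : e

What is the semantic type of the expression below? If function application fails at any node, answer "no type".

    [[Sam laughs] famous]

[Sam laughs]: functor laughs : (t → (e → (t → t))), argument Sam : t; result (e → (t → t)).
[[Sam laughs] famous]: functor [Sam laughs] : (e → (t → t)), argument famous : e; result (t → t).

(t → t)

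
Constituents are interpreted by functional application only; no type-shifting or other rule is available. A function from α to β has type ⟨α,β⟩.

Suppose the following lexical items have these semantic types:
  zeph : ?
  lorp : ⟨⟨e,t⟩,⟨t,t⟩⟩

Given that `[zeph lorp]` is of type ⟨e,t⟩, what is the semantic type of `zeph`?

[zeph lorp] must have type ⟨e,t⟩. The sister lorp has type ⟨⟨e,t⟩,⟨t,t⟩⟩; that is not a function onto ⟨e,t⟩, so zeph must be the functor, of type ⟨⟨⟨e,t⟩,⟨t,t⟩⟩,⟨e,t⟩⟩.

⟨⟨⟨e,t⟩,⟨t,t⟩⟩,⟨e,t⟩⟩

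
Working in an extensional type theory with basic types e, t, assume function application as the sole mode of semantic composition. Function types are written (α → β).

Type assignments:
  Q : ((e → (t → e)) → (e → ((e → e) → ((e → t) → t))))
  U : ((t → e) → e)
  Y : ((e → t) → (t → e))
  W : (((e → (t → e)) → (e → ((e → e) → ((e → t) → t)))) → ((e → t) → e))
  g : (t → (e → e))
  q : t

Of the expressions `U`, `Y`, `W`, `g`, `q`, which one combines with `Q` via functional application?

W

U : ((t → e) → e) — no; Q wants (e → (t → e)), and U wants (t → e).
Y : ((e → t) → (t → e)) — no; Q wants (e → (t → e)), and Y wants (e → t).
W — combines: W : (((e → (t → e)) → (e → ((e → e) → ((e → t) → t)))) → ((e → t) → e)) takes Q : ((e → (t → e)) → (e → ((e → e) → ((e → t) → t)))) as argument, giving ((e → t) → e).
g : (t → (e → e)) — no; Q wants (e → (t → e)), and g wants t.
q : t — no; Q wants (e → (t → e)), and q wants nothing (atomic).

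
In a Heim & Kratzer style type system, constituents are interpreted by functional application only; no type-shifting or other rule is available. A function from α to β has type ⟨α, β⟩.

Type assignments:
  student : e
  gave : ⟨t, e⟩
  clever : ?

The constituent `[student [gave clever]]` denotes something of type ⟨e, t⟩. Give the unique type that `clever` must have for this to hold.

For [student [gave clever]] to have type ⟨e, t⟩ with student of type e, [gave clever] must be the function: [gave clever] : ⟨e, ⟨e, t⟩⟩.
For [gave clever] to have type ⟨e, ⟨e, t⟩⟩ with gave of type ⟨t, e⟩, clever must be the function: clever : ⟨⟨t, e⟩, ⟨e, ⟨e, t⟩⟩⟩.

⟨⟨t, e⟩, ⟨e, ⟨e, t⟩⟩⟩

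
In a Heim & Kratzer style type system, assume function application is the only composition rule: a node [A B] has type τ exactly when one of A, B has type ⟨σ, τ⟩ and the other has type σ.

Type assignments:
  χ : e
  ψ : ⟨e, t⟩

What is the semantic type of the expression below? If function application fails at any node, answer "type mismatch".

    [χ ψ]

t

[χ ψ]: ⟨e, t⟩ applied to e yields t.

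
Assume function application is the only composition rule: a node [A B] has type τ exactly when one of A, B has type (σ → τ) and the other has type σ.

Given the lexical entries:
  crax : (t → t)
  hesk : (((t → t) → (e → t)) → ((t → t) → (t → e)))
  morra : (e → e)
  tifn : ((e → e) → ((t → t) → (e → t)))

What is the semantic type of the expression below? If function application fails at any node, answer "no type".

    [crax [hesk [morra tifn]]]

(t → e)

[morra tifn]: functor tifn : ((e → e) → ((t → t) → (e → t))), argument morra : (e → e); result ((t → t) → (e → t)).
[hesk [morra tifn]]: functor hesk : (((t → t) → (e → t)) → ((t → t) → (t → e))), argument [morra tifn] : ((t → t) → (e → t)); result ((t → t) → (t → e)).
[crax [hesk [morra tifn]]]: functor [hesk [morra tifn]] : ((t → t) → (t → e)), argument crax : (t → t); result (t → e).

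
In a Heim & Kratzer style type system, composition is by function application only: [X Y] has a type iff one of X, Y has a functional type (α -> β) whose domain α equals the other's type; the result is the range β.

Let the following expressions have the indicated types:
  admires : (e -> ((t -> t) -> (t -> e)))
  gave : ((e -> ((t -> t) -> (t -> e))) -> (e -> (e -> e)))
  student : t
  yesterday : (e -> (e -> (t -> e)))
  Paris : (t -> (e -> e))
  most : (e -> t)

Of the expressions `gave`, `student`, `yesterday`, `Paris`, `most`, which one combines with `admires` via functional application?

gave — combines: gave : ((e -> ((t -> t) -> (t -> e))) -> (e -> (e -> e))) takes admires : (e -> ((t -> t) -> (t -> e))) as argument, giving (e -> (e -> e)).
student : t — no; admires wants e, and student wants nothing (atomic).
yesterday : (e -> (e -> (t -> e))) — no; admires wants e, and yesterday wants e.
Paris : (t -> (e -> e)) — no; admires wants e, and Paris wants t.
most : (e -> t) — no; admires wants e, and most wants e.

gave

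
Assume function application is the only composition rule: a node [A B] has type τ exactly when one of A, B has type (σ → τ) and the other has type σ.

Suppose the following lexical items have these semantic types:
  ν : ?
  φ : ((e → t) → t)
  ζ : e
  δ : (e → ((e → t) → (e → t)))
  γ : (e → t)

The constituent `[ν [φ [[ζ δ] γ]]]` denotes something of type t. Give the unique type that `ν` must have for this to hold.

(t → t)

At [ν [φ [[ζ δ] γ]]] (required: t): [φ [[ζ δ] γ]] is t, which is not a function with range t; hence ν is the functor — type (t → t).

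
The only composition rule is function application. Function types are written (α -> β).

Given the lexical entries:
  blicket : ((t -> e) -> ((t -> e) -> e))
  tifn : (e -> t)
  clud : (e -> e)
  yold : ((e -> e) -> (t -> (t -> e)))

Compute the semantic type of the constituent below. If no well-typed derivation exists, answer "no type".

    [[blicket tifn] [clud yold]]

no type

At [blicket tifn]: neither ((t -> e) -> ((t -> e) -> e)) nor (e -> t) can take the other as argument; the node is ill-typed.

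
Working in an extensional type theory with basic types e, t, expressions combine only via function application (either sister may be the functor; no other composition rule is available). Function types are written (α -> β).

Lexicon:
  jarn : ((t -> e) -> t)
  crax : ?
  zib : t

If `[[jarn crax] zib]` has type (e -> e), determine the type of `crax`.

For [[jarn crax] zib] to have type (e -> e) with zib of type t, [jarn crax] must be the function: [jarn crax] : (t -> (e -> e)).
For [jarn crax] to have type (t -> (e -> e)) with jarn of type ((t -> e) -> t), crax must be the function: crax : (((t -> e) -> t) -> (t -> (e -> e))).

(((t -> e) -> t) -> (t -> (e -> e)))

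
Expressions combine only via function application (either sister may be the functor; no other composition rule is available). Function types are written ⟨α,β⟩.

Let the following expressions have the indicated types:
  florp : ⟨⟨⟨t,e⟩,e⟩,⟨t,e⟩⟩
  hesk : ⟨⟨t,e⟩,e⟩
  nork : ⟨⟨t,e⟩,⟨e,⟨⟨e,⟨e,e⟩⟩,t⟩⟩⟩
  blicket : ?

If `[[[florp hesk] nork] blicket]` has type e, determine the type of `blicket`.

⟨⟨e,⟨⟨e,⟨e,e⟩⟩,t⟩⟩,e⟩

[[[florp hesk] nork] blicket] is required to be e. [[florp hesk] nork] : ⟨e,⟨⟨e,⟨e,e⟩⟩,t⟩⟩ cannot yield e as functor, so blicket : ⟨⟨e,⟨⟨e,⟨e,e⟩⟩,t⟩⟩,e⟩.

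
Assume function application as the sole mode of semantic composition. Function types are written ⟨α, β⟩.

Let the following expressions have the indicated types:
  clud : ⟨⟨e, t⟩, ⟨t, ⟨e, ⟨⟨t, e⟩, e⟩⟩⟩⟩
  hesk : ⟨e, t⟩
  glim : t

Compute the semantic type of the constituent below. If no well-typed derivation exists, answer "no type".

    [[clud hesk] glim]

⟨e, ⟨⟨t, e⟩, e⟩⟩

[clud hesk] — clud of type ⟨⟨e, t⟩, ⟨t, ⟨e, ⟨⟨t, e⟩, e⟩⟩⟩⟩ combines with hesk of type ⟨e, t⟩: type ⟨t, ⟨e, ⟨⟨t, e⟩, e⟩⟩⟩.
[[clud hesk] glim] — [clud hesk] of type ⟨t, ⟨e, ⟨⟨t, e⟩, e⟩⟩⟩ combines with glim of type t: type ⟨e, ⟨⟨t, e⟩, e⟩⟩.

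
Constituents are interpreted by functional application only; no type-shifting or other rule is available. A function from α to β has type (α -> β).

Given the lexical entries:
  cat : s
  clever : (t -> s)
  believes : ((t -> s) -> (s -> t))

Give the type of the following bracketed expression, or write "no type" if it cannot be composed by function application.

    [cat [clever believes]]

At [clever believes], believes : ((t -> s) -> (s -> t)) takes clever : (t -> s), giving (s -> t).
At [cat [clever believes]], [clever believes] : (s -> t) takes cat : s, giving t.

t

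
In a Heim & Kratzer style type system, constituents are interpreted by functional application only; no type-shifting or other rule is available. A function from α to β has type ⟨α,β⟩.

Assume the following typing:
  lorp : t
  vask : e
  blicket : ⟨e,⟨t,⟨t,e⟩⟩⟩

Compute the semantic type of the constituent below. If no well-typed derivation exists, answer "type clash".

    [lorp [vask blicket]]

[vask blicket]: blicket is ⟨e,⟨t,⟨t,e⟩⟩⟩, vask is e; result ⟨t,⟨t,e⟩⟩.
[lorp [vask blicket]]: [vask blicket] is ⟨t,⟨t,e⟩⟩, lorp is t; result ⟨t,e⟩.

⟨t,e⟩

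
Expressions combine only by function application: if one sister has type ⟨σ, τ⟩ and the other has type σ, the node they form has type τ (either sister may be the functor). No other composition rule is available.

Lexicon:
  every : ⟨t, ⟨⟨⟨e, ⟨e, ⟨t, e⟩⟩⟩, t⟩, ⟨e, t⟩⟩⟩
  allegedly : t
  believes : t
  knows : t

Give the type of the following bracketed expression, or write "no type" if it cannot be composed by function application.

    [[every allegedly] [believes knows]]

no type

At [every allegedly], every : ⟨t, ⟨⟨⟨e, ⟨e, ⟨t, e⟩⟩⟩, t⟩, ⟨e, t⟩⟩⟩ takes allegedly : t, giving ⟨⟨⟨e, ⟨e, ⟨t, e⟩⟩⟩, t⟩, ⟨e, t⟩⟩.
[believes knows]: t and t cannot combine by function application — type clash.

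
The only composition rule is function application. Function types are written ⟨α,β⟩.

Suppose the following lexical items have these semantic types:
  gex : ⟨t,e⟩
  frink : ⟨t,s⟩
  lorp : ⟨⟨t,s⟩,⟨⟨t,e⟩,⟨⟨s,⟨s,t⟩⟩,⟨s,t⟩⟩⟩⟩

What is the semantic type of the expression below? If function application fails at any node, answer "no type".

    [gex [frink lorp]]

⟨⟨s,⟨s,t⟩⟩,⟨s,t⟩⟩

[frink lorp]: functor lorp : ⟨⟨t,s⟩,⟨⟨t,e⟩,⟨⟨s,⟨s,t⟩⟩,⟨s,t⟩⟩⟩⟩, argument frink : ⟨t,s⟩; result ⟨⟨t,e⟩,⟨⟨s,⟨s,t⟩⟩,⟨s,t⟩⟩⟩.
[gex [frink lorp]]: functor [frink lorp] : ⟨⟨t,e⟩,⟨⟨s,⟨s,t⟩⟩,⟨s,t⟩⟩⟩, argument gex : ⟨t,e⟩; result ⟨⟨s,⟨s,t⟩⟩,⟨s,t⟩⟩.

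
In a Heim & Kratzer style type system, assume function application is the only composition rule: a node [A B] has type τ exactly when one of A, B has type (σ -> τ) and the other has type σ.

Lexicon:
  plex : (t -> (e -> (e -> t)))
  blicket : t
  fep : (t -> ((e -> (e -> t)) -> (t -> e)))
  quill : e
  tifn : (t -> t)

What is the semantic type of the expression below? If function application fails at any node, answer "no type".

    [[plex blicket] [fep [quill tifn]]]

At [plex blicket], plex : (t -> (e -> (e -> t))) takes blicket : t, giving (e -> (e -> t)).
[quill tifn]: e and (t -> t) cannot combine by function application — type clash.

no type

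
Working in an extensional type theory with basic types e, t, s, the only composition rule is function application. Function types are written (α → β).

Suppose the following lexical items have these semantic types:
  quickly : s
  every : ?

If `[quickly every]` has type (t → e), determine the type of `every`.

(s → (t → e))

[quickly every] must have type (t → e). The sister quickly has type s; that is not a function onto (t → e), so every must be the functor, of type (s → (t → e)).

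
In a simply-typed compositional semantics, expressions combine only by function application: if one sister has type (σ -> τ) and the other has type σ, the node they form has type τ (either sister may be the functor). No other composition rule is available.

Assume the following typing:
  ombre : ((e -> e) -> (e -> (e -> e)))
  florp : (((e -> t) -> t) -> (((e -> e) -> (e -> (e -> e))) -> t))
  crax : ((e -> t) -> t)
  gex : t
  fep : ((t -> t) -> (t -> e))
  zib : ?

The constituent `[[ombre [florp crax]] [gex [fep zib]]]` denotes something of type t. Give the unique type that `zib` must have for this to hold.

(((t -> t) -> (t -> e)) -> (t -> (t -> t)))

For [[ombre [florp crax]] [gex [fep zib]]] to have type t with [ombre [florp crax]] of type t, [gex [fep zib]] must be the function: [gex [fep zib]] : (t -> t).
For [gex [fep zib]] to have type (t -> t) with gex of type t, [fep zib] must be the function: [fep zib] : (t -> (t -> t)).
For [fep zib] to have type (t -> (t -> t)) with fep of type ((t -> t) -> (t -> e)), zib must be the function: zib : (((t -> t) -> (t -> e)) -> (t -> (t -> t))).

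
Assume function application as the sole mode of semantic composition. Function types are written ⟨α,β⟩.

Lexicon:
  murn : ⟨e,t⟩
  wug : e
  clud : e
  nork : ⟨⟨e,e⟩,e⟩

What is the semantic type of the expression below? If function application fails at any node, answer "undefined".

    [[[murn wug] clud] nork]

[murn wug]: functor murn : ⟨e,t⟩, argument wug : e; result t.
[[murn wug] clud]: t and e cannot combine by function application — type clash.

undefined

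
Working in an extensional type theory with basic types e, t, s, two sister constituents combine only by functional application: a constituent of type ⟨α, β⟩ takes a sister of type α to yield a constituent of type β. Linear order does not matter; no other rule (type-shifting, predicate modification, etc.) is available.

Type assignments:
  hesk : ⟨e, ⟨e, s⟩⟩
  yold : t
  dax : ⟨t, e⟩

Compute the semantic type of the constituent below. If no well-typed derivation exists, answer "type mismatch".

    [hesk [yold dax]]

⟨e, s⟩

[yold dax] — dax of type ⟨t, e⟩ combines with yold of type t: type e.
[hesk [yold dax]] — hesk of type ⟨e, ⟨e, s⟩⟩ combines with [yold dax] of type e: type ⟨e, s⟩.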